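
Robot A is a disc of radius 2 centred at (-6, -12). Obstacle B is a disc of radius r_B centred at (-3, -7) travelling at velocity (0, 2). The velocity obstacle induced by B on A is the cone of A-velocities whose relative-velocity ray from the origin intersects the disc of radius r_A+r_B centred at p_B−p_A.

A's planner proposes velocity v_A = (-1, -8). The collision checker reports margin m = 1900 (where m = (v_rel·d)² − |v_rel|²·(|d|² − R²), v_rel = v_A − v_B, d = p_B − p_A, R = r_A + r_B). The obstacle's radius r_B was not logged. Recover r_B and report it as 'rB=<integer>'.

m = 1900
d = (3, 5);  v_rel = (-1, -10),  |v_rel|² = 101
v_rel×d = (-1)·(5) − (-10)·(3) = 25
since m = R²·101 − 25²:  R² = (625 + 1900) / 101 = 25
R = √25 = 5  ⇒  r_B = 5 − 2 = 3

rB=3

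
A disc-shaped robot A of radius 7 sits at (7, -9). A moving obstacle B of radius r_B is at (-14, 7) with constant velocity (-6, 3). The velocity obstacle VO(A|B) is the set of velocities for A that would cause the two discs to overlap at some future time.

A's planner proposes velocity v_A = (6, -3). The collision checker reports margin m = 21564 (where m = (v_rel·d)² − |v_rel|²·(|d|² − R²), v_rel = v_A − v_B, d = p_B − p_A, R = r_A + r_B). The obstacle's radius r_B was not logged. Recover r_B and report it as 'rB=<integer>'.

m = 21564
d = (-21, 16);  v_rel = (12, -6),  |v_rel|² = 180
v_rel×d = (12)·(16) − (-6)·(-21) = 66
since m = R²·180 − 66²:  R² = (4356 + 21564) / 180 = 144
R = √144 = 12  ⇒  r_B = 12 − 7 = 5

rB=5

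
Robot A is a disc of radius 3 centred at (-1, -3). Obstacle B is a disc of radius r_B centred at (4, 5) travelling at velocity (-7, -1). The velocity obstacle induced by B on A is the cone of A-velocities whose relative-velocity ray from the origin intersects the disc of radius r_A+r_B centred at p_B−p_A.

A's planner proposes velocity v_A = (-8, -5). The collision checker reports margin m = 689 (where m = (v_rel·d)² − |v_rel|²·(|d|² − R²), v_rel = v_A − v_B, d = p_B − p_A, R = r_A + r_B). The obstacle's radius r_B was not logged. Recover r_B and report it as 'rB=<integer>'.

m = 689
d = (5, 8);  v_rel = (-1, -4),  |v_rel|² = 17
v_rel×d = (-1)·(8) − (-4)·(5) = 12
since m = R²·17 − 12²:  R² = (144 + 689) / 17 = 49
R = √49 = 7  ⇒  r_B = 7 − 3 = 4

rB=4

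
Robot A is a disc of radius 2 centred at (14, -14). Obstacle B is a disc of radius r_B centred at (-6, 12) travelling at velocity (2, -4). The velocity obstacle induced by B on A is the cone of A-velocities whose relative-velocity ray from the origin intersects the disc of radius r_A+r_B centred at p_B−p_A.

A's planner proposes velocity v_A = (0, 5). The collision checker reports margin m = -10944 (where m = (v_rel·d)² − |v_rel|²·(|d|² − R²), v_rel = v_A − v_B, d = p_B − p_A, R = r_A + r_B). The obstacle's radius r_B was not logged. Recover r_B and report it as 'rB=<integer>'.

m = -10944
d = (-20, 26);  v_rel = (-2, 9),  |v_rel|² = 85
v_rel×d = (-2)·(26) − (9)·(-20) = 128
since m = R²·85 − 128²:  R² = (16384 + -10944) / 85 = 64
R = √64 = 8  ⇒  r_B = 8 − 2 = 6

rB=6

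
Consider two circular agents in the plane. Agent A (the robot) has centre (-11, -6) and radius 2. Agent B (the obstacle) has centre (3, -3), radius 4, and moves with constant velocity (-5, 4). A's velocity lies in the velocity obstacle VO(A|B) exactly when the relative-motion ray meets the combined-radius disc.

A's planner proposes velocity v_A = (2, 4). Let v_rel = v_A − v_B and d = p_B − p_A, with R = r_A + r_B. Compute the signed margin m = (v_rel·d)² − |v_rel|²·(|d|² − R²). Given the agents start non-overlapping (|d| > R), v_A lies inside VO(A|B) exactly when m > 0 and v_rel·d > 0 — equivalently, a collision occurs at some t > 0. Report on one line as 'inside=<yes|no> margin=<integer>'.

d = (14, 3),  |d|² = 205;  R = 2+4 = 6,  c = 205−6² = 169
v_rel = (7, 0),  |v_rel|² = 49;  v_rel·d = (7)·(14) + (0)·(3) = 98
49·t² − 196·t + 169 = 0  ⇒  m = 98² − 49·169 = 1323
m = 1323 > 0,  v_rel·d = 98 > 0  ⇒  inside

inside=yes margin=1323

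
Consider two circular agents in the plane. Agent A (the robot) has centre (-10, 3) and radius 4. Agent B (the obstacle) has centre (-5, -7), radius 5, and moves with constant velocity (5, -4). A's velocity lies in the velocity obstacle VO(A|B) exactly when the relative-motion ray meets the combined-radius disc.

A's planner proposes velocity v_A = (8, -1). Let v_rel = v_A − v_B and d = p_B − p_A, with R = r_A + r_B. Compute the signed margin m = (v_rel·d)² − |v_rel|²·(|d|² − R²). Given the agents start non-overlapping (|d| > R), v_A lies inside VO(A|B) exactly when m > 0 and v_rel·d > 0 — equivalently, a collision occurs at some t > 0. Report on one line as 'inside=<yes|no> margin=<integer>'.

d = (5, -10),  |d|² = 125;  R = 4+5 = 9,  c = 125−9² = 44
v_rel = (3, 3),  |v_rel|² = 18;  v_rel·d = (3)·(5) + (3)·(-10) = -15
18·t² + 30·t + 44 = 0  ⇒  m = (-15)² − 18·44 = -567
m = -567 < 0,  v_rel·d = -15 < 0  ⇒  outside

inside=no margin=-567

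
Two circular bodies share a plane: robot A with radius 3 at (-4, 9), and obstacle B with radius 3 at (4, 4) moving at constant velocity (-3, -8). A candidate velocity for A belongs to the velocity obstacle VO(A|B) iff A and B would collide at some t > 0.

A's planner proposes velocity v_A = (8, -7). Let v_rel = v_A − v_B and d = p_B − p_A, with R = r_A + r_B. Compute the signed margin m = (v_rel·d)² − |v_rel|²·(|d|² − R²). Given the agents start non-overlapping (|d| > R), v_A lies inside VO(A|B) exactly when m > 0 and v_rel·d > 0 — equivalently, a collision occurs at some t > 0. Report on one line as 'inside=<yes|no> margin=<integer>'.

d = (8, -5),  |d|² = 89;  R = 3+3 = 6,  c = 89−6² = 53
v_rel = (11, 1),  |v_rel|² = 122;  v_rel·d = (11)·(8) + (1)·(-5) = 83
122·t² − 166·t + 53 = 0  ⇒  m = 83² − 122·53 = 423
m = 423 > 0,  v_rel·d = 83 > 0  ⇒  inside

inside=yes margin=423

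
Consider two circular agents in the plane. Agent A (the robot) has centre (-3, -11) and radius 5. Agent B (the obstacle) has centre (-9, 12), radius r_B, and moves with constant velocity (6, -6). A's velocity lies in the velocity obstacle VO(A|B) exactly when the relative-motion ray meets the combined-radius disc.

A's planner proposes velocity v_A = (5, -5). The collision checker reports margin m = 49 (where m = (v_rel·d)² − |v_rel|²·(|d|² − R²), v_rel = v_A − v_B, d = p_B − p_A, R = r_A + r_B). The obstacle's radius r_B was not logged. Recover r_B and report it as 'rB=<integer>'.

m = 49
d = (-6, 23);  v_rel = (-1, 1),  |v_rel|² = 2
v_rel×d = (-1)·(23) − (1)·(-6) = -17
since m = R²·2 − (-17)²:  R² = (289 + 49) / 2 = 169
R = √169 = 13  ⇒  r_B = 13 − 5 = 8

rB=8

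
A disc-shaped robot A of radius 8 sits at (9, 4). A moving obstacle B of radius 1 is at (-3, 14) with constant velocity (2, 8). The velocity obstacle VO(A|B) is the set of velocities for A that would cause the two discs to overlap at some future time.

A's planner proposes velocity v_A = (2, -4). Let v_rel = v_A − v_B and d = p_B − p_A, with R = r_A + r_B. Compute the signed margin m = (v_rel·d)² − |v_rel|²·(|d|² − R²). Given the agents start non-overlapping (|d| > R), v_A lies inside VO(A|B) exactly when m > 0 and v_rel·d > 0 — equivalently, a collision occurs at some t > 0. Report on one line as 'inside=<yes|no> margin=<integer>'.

d = (-12, 10),  |d|² = 244;  R = 8+1 = 9,  c = 244−9² = 163
v_rel = (0, -12),  |v_rel|² = 144;  v_rel·d = (0)·(-12) + (-12)·(10) = -120
144·t² + 240·t + 163 = 0  ⇒  m = (-120)² − 144·163 = -9072
m = -9072 < 0,  v_rel·d = -120 < 0  ⇒  outside

inside=no margin=-9072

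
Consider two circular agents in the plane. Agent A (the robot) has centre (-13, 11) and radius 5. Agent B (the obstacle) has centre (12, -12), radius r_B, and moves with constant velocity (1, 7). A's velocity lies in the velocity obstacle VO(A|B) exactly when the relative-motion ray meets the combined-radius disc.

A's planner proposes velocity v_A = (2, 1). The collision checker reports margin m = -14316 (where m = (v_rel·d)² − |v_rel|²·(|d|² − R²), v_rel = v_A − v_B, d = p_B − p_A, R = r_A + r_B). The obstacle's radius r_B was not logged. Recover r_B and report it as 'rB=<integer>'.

m = -14316
d = (25, -23);  v_rel = (1, -6),  |v_rel|² = 37
v_rel×d = (1)·(-23) − (-6)·(25) = 127
since m = R²·37 − 127²:  R² = (16129 + -14316) / 37 = 49
R = √49 = 7  ⇒  r_B = 7 − 5 = 2

rB=2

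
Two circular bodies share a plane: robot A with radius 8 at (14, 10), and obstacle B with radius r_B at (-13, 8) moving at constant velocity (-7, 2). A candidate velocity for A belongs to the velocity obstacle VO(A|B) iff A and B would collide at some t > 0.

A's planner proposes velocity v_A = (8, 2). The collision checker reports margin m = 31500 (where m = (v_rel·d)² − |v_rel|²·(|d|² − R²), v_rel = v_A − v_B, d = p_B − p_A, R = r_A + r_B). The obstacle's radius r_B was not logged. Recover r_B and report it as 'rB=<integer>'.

m = 31500
d = (-27, -2);  v_rel = (15, 0),  |v_rel|² = 225
v_rel×d = (15)·(-2) − (0)·(-27) = -30
since m = R²·225 − (-30)²:  R² = (900 + 31500) / 225 = 144
R = √144 = 12  ⇒  r_B = 12 − 8 = 4

rB=4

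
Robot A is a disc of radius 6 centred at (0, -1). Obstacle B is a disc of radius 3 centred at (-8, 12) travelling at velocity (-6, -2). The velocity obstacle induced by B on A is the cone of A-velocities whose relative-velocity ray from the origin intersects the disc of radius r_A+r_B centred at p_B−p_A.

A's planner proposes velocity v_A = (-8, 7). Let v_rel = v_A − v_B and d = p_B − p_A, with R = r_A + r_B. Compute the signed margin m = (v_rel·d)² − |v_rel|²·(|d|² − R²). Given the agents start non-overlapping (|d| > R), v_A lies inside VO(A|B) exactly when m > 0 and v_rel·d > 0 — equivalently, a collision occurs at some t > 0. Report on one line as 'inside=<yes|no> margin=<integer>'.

d = (-8, 13),  |d|² = 233;  R = 6+3 = 9,  c = 233−9² = 152
v_rel = (-2, 9),  |v_rel|² = 85;  v_rel·d = (-2)·(-8) + (9)·(13) = 133
85·t² − 266·t + 152 = 0  ⇒  m = 133² − 85·152 = 4769
m = 4769 > 0,  v_rel·d = 133 > 0  ⇒  inside

inside=yes margin=4769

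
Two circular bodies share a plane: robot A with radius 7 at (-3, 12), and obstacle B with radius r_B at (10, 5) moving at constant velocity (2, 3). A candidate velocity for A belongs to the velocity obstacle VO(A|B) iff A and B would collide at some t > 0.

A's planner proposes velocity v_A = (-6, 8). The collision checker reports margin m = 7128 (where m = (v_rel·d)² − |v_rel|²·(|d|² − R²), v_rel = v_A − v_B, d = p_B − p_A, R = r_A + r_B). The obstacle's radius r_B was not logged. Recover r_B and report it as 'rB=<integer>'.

m = 7128
d = (13, -7);  v_rel = (-8, 5),  |v_rel|² = 89
v_rel×d = (-8)·(-7) − (5)·(13) = -9
since m = R²·89 − (-9)²:  R² = (81 + 7128) / 89 = 81
R = √81 = 9  ⇒  r_B = 9 − 7 = 2

rB=2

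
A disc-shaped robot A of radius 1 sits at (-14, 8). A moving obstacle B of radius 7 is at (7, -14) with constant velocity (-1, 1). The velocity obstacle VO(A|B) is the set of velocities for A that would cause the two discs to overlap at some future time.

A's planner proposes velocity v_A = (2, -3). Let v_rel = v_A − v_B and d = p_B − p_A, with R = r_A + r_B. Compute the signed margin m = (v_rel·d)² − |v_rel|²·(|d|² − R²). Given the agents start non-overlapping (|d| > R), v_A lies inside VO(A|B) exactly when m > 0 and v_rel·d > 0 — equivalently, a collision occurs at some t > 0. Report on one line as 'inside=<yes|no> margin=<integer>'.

d = (21, -22),  |d|² = 925;  R = 1+7 = 8,  c = 925−8² = 861
v_rel = (3, -4),  |v_rel|² = 25;  v_rel·d = (3)·(21) + (-4)·(-22) = 151
25·t² − 302·t + 861 = 0  ⇒  m = 151² − 25·861 = 1276
m = 1276 > 0,  v_rel·d = 151 > 0  ⇒  inside

inside=yes margin=1276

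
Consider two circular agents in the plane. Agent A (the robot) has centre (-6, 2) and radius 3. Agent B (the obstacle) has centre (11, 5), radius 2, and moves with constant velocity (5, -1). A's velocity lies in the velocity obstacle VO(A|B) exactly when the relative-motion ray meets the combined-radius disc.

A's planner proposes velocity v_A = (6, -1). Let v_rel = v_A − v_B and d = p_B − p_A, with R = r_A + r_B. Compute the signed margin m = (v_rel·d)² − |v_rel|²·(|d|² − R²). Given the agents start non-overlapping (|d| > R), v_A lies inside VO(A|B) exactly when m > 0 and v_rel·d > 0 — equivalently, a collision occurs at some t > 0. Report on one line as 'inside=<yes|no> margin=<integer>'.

d = (17, 3),  |d|² = 298;  R = 3+2 = 5,  c = 298−5² = 273
v_rel = (1, 0),  |v_rel|² = 1;  v_rel·d = (1)·(17) + (0)·(3) = 17
1·t² − 34·t + 273 = 0  ⇒  m = 17² − 1·273 = 16
m = 16 > 0,  v_rel·d = 17 > 0  ⇒  inside

inside=yes margin=16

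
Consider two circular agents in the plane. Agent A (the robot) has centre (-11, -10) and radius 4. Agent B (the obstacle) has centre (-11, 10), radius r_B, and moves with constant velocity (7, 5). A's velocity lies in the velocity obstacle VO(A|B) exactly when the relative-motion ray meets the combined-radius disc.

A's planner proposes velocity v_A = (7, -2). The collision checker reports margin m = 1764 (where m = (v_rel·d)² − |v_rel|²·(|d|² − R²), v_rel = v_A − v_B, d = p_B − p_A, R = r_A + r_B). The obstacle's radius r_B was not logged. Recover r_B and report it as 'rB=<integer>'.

m = 1764
d = (0, 20);  v_rel = (0, -7),  |v_rel|² = 49
v_rel×d = (0)·(20) − (-7)·(0) = 0
since m = R²·49 − 0²:  R² = (0 + 1764) / 49 = 36
R = √36 = 6  ⇒  r_B = 6 − 4 = 2

rB=2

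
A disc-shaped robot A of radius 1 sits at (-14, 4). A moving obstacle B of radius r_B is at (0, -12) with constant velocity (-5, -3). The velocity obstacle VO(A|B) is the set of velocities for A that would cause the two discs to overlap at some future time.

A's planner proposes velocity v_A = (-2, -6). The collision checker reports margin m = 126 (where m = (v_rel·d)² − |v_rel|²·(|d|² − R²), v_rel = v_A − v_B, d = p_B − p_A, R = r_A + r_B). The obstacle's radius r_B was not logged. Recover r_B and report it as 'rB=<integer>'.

m = 126
d = (14, -16);  v_rel = (3, -3),  |v_rel|² = 18
v_rel×d = (3)·(-16) − (-3)·(14) = -6
since m = R²·18 − (-6)²:  R² = (36 + 126) / 18 = 9
R = √9 = 3  ⇒  r_B = 3 − 1 = 2

rB=2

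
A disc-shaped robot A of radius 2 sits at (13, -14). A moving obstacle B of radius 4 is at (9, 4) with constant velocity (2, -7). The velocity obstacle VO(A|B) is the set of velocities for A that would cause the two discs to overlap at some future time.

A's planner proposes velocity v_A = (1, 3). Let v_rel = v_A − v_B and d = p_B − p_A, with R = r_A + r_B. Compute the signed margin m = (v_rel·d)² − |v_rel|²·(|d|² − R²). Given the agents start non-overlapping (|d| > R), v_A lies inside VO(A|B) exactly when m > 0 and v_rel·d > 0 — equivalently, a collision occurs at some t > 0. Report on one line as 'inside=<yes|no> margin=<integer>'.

d = (-4, 18),  |d|² = 340;  R = 2+4 = 6,  c = 340−6² = 304
v_rel = (-1, 10),  |v_rel|² = 101;  v_rel·d = (-1)·(-4) + (10)·(18) = 184
101·t² − 368·t + 304 = 0  ⇒  m = 184² − 101·304 = 3152
m = 3152 > 0,  v_rel·d = 184 > 0  ⇒  inside

inside=yes margin=3152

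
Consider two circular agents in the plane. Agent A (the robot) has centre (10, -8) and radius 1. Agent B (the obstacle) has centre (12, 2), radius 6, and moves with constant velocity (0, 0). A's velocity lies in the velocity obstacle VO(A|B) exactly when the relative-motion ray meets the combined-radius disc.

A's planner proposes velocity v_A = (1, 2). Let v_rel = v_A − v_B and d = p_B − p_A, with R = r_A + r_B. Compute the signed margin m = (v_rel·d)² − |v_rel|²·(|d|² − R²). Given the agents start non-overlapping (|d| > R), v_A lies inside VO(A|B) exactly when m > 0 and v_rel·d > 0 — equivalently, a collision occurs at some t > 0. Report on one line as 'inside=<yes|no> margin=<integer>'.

d = (2, 10),  |d|² = 104;  R = 1+6 = 7,  c = 104−7² = 55
v_rel = (1, 2),  |v_rel|² = 5;  v_rel·d = (1)·(2) + (2)·(10) = 22
5·t² − 44·t + 55 = 0  ⇒  m = 22² − 5·55 = 209
m = 209 > 0,  v_rel·d = 22 > 0  ⇒  inside

inside=yes margin=209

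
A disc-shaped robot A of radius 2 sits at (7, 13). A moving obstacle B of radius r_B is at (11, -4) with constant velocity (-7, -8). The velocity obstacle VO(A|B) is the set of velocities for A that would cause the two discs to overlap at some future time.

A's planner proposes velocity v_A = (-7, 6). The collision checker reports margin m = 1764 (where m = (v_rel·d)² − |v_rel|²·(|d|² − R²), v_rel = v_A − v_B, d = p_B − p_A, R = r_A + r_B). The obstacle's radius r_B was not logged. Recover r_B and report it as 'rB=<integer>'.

m = 1764
d = (4, -17);  v_rel = (0, 14),  |v_rel|² = 196
v_rel×d = (0)·(-17) − (14)·(4) = -56
since m = R²·196 − (-56)²:  R² = (3136 + 1764) / 196 = 25
R = √25 = 5  ⇒  r_B = 5 − 2 = 3

rB=3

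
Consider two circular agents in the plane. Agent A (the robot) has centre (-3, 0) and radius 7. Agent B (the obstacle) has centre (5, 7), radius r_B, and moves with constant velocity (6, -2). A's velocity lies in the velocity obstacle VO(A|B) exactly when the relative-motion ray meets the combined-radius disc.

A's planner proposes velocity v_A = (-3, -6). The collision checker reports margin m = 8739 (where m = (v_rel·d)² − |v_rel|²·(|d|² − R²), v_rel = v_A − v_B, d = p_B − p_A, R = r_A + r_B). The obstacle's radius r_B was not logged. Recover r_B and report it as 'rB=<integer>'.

m = 8739
d = (8, 7);  v_rel = (-9, -4),  |v_rel|² = 97
v_rel×d = (-9)·(7) − (-4)·(8) = -31
since m = R²·97 − (-31)²:  R² = (961 + 8739) / 97 = 100
R = √100 = 10  ⇒  r_B = 10 − 7 = 3

rB=3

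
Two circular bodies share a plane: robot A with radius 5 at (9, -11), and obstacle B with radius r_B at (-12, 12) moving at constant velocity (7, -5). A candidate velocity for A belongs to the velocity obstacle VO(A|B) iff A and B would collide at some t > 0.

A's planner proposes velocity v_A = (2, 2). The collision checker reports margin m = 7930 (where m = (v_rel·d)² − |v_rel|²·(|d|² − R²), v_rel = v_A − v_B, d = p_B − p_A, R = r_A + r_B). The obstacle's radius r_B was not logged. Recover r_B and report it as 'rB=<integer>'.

m = 7930
d = (-21, 23);  v_rel = (-5, 7),  |v_rel|² = 74
v_rel×d = (-5)·(23) − (7)·(-21) = 32
since m = R²·74 − 32²:  R² = (1024 + 7930) / 74 = 121
R = √121 = 11  ⇒  r_B = 11 − 5 = 6

rB=6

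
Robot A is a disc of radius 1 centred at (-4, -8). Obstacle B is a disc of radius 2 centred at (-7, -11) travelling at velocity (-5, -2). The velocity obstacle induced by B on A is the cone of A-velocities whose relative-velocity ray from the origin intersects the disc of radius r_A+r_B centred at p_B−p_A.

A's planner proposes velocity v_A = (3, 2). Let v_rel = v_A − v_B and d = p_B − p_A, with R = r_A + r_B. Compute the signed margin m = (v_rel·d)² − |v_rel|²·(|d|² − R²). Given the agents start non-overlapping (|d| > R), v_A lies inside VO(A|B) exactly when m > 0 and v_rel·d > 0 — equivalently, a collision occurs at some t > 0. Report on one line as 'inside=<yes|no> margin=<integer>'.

d = (-3, -3),  |d|² = 18;  R = 1+2 = 3,  c = 18−3² = 9
v_rel = (8, 4),  |v_rel|² = 80;  v_rel·d = (8)·(-3) + (4)·(-3) = -36
80·t² + 72·t + 9 = 0  ⇒  m = (-36)² − 80·9 = 576
m = 576 > 0,  v_rel·d = -36 < 0  ⇒  outside

inside=no margin=576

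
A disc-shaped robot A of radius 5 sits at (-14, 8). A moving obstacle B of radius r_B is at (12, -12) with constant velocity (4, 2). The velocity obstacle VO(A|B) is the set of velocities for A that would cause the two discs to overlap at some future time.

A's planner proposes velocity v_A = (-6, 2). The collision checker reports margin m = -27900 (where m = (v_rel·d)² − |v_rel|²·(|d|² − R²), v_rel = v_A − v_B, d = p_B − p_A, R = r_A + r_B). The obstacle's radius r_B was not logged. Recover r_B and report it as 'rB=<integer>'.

m = -27900
d = (26, -20);  v_rel = (-10, 0),  |v_rel|² = 100
v_rel×d = (-10)·(-20) − (0)·(26) = 200
since m = R²·100 − 200²:  R² = (40000 + -27900) / 100 = 121
R = √121 = 11  ⇒  r_B = 11 − 5 = 6

rB=6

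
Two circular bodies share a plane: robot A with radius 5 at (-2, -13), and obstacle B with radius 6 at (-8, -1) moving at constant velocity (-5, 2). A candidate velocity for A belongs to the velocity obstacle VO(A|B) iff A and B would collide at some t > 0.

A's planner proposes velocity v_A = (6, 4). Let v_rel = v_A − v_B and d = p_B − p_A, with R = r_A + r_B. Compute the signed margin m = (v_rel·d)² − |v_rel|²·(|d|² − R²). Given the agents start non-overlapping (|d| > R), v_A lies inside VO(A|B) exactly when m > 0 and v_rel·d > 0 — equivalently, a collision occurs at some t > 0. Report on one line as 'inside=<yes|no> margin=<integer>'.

d = (-6, 12),  |d|² = 180;  R = 5+6 = 11,  c = 180−11² = 59
v_rel = (11, 2),  |v_rel|² = 125;  v_rel·d = (11)·(-6) + (2)·(12) = -42
125·t² + 84·t + 59 = 0  ⇒  m = (-42)² − 125·59 = -5611
m = -5611 < 0,  v_rel·d = -42 < 0  ⇒  outside

inside=no margin=-5611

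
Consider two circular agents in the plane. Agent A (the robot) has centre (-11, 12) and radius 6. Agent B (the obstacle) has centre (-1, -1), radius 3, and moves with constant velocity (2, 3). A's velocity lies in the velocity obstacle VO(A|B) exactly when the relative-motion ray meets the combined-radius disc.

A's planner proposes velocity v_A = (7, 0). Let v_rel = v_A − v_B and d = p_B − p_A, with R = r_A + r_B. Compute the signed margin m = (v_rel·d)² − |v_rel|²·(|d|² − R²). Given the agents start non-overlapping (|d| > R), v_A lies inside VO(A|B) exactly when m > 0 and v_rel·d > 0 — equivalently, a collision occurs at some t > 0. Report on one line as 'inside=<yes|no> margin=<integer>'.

d = (10, -13),  |d|² = 269;  R = 6+3 = 9,  c = 269−9² = 188
v_rel = (5, -3),  |v_rel|² = 34;  v_rel·d = (5)·(10) + (-3)·(-13) = 89
34·t² − 178·t + 188 = 0  ⇒  m = 89² − 34·188 = 1529
m = 1529 > 0,  v_rel·d = 89 > 0  ⇒  inside

inside=yes margin=1529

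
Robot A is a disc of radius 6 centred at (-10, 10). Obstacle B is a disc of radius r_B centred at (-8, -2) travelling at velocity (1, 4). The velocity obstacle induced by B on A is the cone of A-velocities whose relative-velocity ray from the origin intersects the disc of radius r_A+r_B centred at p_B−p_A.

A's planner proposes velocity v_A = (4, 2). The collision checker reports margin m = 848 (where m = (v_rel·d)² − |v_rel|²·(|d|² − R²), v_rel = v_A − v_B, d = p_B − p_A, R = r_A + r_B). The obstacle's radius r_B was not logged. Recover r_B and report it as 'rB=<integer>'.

m = 848
d = (2, -12);  v_rel = (3, -2),  |v_rel|² = 13
v_rel×d = (3)·(-12) − (-2)·(2) = -32
since m = R²·13 − (-32)²:  R² = (1024 + 848) / 13 = 144
R = √144 = 12  ⇒  r_B = 12 − 6 = 6

rB=6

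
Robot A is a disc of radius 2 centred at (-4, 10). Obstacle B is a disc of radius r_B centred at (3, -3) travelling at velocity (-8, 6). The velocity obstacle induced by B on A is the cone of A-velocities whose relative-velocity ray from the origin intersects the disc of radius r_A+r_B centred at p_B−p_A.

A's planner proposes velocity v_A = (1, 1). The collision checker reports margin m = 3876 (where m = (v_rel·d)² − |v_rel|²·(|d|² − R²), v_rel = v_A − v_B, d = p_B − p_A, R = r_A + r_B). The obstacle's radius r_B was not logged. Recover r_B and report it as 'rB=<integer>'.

m = 3876
d = (7, -13);  v_rel = (9, -5),  |v_rel|² = 106
v_rel×d = (9)·(-13) − (-5)·(7) = -82
since m = R²·106 − (-82)²:  R² = (6724 + 3876) / 106 = 100
R = √100 = 10  ⇒  r_B = 10 − 2 = 8

rB=8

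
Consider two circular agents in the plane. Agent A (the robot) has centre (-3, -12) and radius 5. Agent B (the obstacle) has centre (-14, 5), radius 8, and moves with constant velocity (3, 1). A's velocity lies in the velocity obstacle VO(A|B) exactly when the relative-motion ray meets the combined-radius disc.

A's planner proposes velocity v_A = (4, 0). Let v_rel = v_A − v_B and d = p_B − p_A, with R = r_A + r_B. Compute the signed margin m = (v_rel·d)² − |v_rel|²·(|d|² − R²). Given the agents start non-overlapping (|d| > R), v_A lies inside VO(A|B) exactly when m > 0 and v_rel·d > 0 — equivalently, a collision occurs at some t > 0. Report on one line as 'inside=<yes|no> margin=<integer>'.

d = (-11, 17),  |d|² = 410;  R = 5+8 = 13,  c = 410−13² = 241
v_rel = (1, -1),  |v_rel|² = 2;  v_rel·d = (1)·(-11) + (-1)·(17) = -28
2·t² + 56·t + 241 = 0  ⇒  m = (-28)² − 2·241 = 302
m = 302 > 0,  v_rel·d = -28 < 0  ⇒  outside

inside=no margin=302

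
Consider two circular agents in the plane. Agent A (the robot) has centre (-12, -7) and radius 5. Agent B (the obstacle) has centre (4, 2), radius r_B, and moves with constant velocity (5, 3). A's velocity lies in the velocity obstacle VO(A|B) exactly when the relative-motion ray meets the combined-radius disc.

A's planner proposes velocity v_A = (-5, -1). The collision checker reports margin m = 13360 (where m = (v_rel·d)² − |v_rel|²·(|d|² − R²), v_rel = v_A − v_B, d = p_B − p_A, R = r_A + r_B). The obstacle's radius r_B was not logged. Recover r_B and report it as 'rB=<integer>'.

m = 13360
d = (16, 9);  v_rel = (-10, -4),  |v_rel|² = 116
v_rel×d = (-10)·(9) − (-4)·(16) = -26
since m = R²·116 − (-26)²:  R² = (676 + 13360) / 116 = 121
R = √121 = 11  ⇒  r_B = 11 − 5 = 6

rB=6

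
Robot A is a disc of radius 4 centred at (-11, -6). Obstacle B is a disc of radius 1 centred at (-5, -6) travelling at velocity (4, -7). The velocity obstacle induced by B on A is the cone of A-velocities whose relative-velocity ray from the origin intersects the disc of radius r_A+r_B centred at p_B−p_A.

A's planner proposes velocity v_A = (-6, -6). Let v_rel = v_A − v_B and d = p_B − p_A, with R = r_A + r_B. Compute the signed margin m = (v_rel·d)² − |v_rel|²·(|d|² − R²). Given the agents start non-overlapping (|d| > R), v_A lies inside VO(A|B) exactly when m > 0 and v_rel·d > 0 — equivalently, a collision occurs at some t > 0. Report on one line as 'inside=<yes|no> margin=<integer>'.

d = (6, 0),  |d|² = 36;  R = 4+1 = 5,  c = 36−5² = 11
v_rel = (-10, 1),  |v_rel|² = 101;  v_rel·d = (-10)·(6) + (1)·(0) = -60
101·t² + 120·t + 11 = 0  ⇒  m = (-60)² − 101·11 = 2489
m = 2489 > 0,  v_rel·d = -60 < 0  ⇒  outside

inside=no margin=2489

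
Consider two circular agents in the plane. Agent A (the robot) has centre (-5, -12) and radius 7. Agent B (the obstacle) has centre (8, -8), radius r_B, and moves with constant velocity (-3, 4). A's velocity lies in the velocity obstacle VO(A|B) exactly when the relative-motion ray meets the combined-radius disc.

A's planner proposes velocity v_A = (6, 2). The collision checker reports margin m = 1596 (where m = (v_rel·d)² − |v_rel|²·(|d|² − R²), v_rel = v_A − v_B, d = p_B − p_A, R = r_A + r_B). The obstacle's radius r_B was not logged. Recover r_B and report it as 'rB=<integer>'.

m = 1596
d = (13, 4);  v_rel = (9, -2),  |v_rel|² = 85
v_rel×d = (9)·(4) − (-2)·(13) = 62
since m = R²·85 − 62²:  R² = (3844 + 1596) / 85 = 64
R = √64 = 8  ⇒  r_B = 8 − 7 = 1

rB=1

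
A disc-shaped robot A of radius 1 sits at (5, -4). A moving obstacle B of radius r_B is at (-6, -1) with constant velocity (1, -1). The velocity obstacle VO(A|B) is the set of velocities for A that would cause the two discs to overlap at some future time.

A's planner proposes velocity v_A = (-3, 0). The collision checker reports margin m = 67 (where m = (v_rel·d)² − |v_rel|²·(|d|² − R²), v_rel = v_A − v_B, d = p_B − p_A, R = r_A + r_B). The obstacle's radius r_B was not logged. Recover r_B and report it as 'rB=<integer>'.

m = 67
d = (-11, 3);  v_rel = (-4, 1),  |v_rel|² = 17
v_rel×d = (-4)·(3) − (1)·(-11) = -1
since m = R²·17 − (-1)²:  R² = (1 + 67) / 17 = 4
R = √4 = 2  ⇒  r_B = 2 − 1 = 1

rB=1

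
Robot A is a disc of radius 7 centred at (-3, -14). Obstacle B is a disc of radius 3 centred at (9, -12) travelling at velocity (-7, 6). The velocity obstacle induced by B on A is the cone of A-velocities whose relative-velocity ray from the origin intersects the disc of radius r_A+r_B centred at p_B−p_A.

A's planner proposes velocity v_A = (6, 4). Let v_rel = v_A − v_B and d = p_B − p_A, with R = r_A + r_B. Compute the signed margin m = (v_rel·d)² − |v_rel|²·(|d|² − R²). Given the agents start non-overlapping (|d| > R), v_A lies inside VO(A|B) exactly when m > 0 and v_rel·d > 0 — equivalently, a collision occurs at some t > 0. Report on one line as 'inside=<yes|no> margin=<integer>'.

d = (12, 2),  |d|² = 148;  R = 7+3 = 10,  c = 148−10² = 48
v_rel = (13, -2),  |v_rel|² = 173;  v_rel·d = (13)·(12) + (-2)·(2) = 152
173·t² − 304·t + 48 = 0  ⇒  m = 152² − 173·48 = 14800
m = 14800 > 0,  v_rel·d = 152 > 0  ⇒  inside

inside=yes margin=14800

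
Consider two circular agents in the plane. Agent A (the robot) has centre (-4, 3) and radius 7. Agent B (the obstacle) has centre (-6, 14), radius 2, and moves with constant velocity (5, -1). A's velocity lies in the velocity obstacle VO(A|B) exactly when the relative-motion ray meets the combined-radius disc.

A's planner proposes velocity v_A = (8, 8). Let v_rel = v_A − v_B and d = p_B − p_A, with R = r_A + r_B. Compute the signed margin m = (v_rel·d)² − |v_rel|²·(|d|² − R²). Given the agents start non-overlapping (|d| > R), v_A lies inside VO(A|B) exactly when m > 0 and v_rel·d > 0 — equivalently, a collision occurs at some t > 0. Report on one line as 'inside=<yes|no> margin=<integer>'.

d = (-2, 11),  |d|² = 125;  R = 7+2 = 9,  c = 125−9² = 44
v_rel = (3, 9),  |v_rel|² = 90;  v_rel·d = (3)·(-2) + (9)·(11) = 93
90·t² − 186·t + 44 = 0  ⇒  m = 93² − 90·44 = 4689
m = 4689 > 0,  v_rel·d = 93 > 0  ⇒  inside

inside=yes margin=4689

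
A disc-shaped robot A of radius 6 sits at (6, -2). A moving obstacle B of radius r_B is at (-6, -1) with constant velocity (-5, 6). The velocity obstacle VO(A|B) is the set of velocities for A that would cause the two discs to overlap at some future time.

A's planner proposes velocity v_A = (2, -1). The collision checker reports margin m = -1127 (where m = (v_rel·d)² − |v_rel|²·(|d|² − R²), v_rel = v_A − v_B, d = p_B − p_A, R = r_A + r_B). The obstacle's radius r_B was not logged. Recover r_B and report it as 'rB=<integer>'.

m = -1127
d = (-12, 1);  v_rel = (7, -7),  |v_rel|² = 98
v_rel×d = (7)·(1) − (-7)·(-12) = -77
since m = R²·98 − (-77)²:  R² = (5929 + -1127) / 98 = 49
R = √49 = 7  ⇒  r_B = 7 − 6 = 1

rB=1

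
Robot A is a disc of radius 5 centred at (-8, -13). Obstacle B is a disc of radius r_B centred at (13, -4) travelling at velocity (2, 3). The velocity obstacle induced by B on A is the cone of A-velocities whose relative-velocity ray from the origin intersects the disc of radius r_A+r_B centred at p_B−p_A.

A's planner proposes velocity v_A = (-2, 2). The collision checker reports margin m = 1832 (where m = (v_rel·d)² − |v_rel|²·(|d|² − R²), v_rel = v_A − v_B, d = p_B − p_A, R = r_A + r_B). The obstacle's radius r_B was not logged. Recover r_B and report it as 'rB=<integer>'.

m = 1832
d = (21, 9);  v_rel = (-4, -1),  |v_rel|² = 17
v_rel×d = (-4)·(9) − (-1)·(21) = -15
since m = R²·17 − (-15)²:  R² = (225 + 1832) / 17 = 121
R = √121 = 11  ⇒  r_B = 11 − 5 = 6

rB=6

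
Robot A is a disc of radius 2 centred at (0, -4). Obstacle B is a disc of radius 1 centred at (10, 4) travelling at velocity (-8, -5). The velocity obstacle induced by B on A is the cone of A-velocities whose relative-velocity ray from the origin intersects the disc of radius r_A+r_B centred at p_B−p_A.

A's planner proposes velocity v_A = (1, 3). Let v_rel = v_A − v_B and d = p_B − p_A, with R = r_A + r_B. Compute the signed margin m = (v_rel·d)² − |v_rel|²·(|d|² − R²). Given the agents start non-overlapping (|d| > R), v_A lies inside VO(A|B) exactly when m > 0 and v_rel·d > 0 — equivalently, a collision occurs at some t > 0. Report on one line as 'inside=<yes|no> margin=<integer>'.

d = (10, 8),  |d|² = 164;  R = 2+1 = 3,  c = 164−3² = 155
v_rel = (9, 8),  |v_rel|² = 145;  v_rel·d = (9)·(10) + (8)·(8) = 154
145·t² − 308·t + 155 = 0  ⇒  m = 154² − 145·155 = 1241
m = 1241 > 0,  v_rel·d = 154 > 0  ⇒  inside

inside=yes margin=1241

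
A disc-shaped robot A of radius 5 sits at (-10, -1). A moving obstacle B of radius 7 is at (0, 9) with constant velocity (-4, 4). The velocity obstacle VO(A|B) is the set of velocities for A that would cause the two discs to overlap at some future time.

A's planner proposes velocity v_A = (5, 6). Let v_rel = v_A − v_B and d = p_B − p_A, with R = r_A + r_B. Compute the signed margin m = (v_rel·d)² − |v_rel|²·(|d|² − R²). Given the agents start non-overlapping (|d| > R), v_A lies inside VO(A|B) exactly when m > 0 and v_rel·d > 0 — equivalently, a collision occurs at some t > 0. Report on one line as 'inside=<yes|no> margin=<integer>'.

d = (10, 10),  |d|² = 200;  R = 5+7 = 12,  c = 200−12² = 56
v_rel = (9, 2),  |v_rel|² = 85;  v_rel·d = (9)·(10) + (2)·(10) = 110
85·t² − 220·t + 56 = 0  ⇒  m = 110² − 85·56 = 7340
m = 7340 > 0,  v_rel·d = 110 > 0  ⇒  inside

inside=yes margin=7340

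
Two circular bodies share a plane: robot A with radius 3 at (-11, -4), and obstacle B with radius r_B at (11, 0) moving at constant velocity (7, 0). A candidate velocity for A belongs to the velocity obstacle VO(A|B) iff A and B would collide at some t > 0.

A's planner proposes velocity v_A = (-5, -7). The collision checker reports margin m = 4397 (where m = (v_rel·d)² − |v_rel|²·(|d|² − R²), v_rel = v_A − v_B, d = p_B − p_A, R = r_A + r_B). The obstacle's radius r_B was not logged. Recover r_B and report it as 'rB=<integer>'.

m = 4397
d = (22, 4);  v_rel = (-12, -7),  |v_rel|² = 193
v_rel×d = (-12)·(4) − (-7)·(22) = 106
since m = R²·193 − 106²:  R² = (11236 + 4397) / 193 = 81
R = √81 = 9  ⇒  r_B = 9 − 3 = 6

rB=6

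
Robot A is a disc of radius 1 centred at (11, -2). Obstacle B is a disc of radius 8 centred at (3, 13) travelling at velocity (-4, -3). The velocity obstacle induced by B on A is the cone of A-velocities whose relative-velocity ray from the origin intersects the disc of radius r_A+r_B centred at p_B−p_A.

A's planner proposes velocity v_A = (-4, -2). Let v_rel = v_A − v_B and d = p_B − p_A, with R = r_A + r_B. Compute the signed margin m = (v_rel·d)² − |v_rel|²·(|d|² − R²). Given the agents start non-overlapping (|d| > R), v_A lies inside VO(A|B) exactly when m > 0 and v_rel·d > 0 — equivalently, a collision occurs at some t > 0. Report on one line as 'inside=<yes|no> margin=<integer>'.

d = (-8, 15),  |d|² = 289;  R = 1+8 = 9,  c = 289−9² = 208
v_rel = (0, 1),  |v_rel|² = 1;  v_rel·d = (0)·(-8) + (1)·(15) = 15
1·t² − 30·t + 208 = 0  ⇒  m = 15² − 1·208 = 17
m = 17 > 0,  v_rel·d = 15 > 0  ⇒  inside

inside=yes margin=17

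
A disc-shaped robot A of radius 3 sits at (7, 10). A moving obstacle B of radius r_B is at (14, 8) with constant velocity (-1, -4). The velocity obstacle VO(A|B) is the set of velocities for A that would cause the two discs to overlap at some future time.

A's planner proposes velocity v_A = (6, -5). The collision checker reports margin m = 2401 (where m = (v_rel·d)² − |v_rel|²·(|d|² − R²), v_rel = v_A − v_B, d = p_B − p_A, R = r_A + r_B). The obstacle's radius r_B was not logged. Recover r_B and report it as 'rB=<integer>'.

m = 2401
d = (7, -2);  v_rel = (7, -1),  |v_rel|² = 50
v_rel×d = (7)·(-2) − (-1)·(7) = -7
since m = R²·50 − (-7)²:  R² = (49 + 2401) / 50 = 49
R = √49 = 7  ⇒  r_B = 7 − 3 = 4

rB=4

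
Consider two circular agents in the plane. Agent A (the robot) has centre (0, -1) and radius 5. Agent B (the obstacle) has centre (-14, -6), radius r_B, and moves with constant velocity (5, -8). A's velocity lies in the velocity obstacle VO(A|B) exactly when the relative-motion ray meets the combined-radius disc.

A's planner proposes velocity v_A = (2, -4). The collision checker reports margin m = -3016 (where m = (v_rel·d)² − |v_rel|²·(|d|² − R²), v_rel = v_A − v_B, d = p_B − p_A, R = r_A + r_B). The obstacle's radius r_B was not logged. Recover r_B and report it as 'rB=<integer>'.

m = -3016
d = (-14, -5);  v_rel = (-3, 4),  |v_rel|² = 25
v_rel×d = (-3)·(-5) − (4)·(-14) = 71
since m = R²·25 − 71²:  R² = (5041 + -3016) / 25 = 81
R = √81 = 9  ⇒  r_B = 9 − 5 = 4

rB=4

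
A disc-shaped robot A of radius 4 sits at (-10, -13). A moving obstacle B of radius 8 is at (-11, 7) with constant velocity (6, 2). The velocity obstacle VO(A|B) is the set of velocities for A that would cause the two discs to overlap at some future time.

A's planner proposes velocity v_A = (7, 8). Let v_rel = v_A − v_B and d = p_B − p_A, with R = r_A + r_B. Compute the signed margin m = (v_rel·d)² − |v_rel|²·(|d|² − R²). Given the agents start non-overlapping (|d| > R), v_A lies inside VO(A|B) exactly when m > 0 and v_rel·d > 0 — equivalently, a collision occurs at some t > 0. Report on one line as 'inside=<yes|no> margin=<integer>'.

d = (-1, 20),  |d|² = 401;  R = 4+8 = 12,  c = 401−12² = 257
v_rel = (1, 6),  |v_rel|² = 37;  v_rel·d = (1)·(-1) + (6)·(20) = 119
37·t² − 238·t + 257 = 0  ⇒  m = 119² − 37·257 = 4652
m = 4652 > 0,  v_rel·d = 119 > 0  ⇒  inside

inside=yes margin=4652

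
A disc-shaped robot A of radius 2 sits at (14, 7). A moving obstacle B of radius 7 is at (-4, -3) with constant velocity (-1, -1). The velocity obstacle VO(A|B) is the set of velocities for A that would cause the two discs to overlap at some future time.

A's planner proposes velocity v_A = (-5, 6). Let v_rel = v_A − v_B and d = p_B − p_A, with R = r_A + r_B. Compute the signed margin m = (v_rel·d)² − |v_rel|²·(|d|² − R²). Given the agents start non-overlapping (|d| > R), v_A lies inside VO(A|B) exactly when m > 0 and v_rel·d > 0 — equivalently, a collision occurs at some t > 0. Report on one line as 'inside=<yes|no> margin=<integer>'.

d = (-18, -10),  |d|² = 424;  R = 2+7 = 9,  c = 424−9² = 343
v_rel = (-4, 7),  |v_rel|² = 65;  v_rel·d = (-4)·(-18) + (7)·(-10) = 2
65·t² − 4·t + 343 = 0  ⇒  m = 2² − 65·343 = -22291
m = -22291 < 0,  v_rel·d = 2 > 0  ⇒  outside

inside=no margin=-22291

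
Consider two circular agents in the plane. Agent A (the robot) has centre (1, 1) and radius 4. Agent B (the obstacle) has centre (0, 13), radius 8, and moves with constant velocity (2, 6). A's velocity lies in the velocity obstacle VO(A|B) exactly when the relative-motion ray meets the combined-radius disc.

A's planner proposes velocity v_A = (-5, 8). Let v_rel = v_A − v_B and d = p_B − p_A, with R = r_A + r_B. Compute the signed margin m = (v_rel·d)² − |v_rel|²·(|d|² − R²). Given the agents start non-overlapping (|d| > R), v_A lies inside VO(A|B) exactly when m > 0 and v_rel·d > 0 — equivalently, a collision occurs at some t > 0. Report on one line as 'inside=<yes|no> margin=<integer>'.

d = (-1, 12),  |d|² = 145;  R = 4+8 = 12,  c = 145−12² = 1
v_rel = (-7, 2),  |v_rel|² = 53;  v_rel·d = (-7)·(-1) + (2)·(12) = 31
53·t² − 62·t + 1 = 0  ⇒  m = 31² − 53·1 = 908
m = 908 > 0,  v_rel·d = 31 > 0  ⇒  inside

inside=yes margin=908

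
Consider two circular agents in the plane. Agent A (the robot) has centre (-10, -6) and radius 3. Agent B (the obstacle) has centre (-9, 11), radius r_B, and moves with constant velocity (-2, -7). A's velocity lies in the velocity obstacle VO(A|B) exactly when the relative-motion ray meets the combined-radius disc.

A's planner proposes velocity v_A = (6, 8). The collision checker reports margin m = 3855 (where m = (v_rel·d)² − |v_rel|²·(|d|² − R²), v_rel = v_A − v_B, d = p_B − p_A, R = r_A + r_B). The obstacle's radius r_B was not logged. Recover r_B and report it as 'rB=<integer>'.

m = 3855
d = (1, 17);  v_rel = (8, 15),  |v_rel|² = 289
v_rel×d = (8)·(17) − (15)·(1) = 121
since m = R²·289 − 121²:  R² = (14641 + 3855) / 289 = 64
R = √64 = 8  ⇒  r_B = 8 − 3 = 5

rB=5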